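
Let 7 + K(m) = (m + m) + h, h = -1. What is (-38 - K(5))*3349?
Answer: -133960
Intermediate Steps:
K(m) = -8 + 2*m (K(m) = -7 + ((m + m) - 1) = -7 + (2*m - 1) = -7 + (-1 + 2*m) = -8 + 2*m)
(-38 - K(5))*3349 = (-38 - (-8 + 2*5))*3349 = (-38 - (-8 + 10))*3349 = (-38 - 1*2)*3349 = (-38 - 2)*3349 = -40*3349 = -133960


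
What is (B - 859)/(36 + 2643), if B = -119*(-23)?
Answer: 626/893 ≈ 0.70101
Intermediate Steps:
B = 2737
(B - 859)/(36 + 2643) = (2737 - 859)/(36 + 2643) = 1878/2679 = 1878*(1/2679) = 626/893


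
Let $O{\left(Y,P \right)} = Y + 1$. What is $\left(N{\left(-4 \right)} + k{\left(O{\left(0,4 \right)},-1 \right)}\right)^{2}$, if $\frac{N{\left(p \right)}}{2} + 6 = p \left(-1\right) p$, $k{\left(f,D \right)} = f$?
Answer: $1849$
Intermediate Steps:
$O{\left(Y,P \right)} = 1 + Y$
$N{\left(p \right)} = -12 - 2 p^{2}$ ($N{\left(p \right)} = -12 + 2 p \left(-1\right) p = -12 + 2 - p p = -12 + 2 \left(- p^{2}\right) = -12 - 2 p^{2}$)
$\left(N{\left(-4 \right)} + k{\left(O{\left(0,4 \right)},-1 \right)}\right)^{2} = \left(\left(-12 - 2 \left(-4\right)^{2}\right) + \left(1 + 0\right)\right)^{2} = \left(\left(-12 - 32\right) + 1\right)^{2} = \left(-44 + 1\right)^{2} = \left(-43\right)^{2} = 1849$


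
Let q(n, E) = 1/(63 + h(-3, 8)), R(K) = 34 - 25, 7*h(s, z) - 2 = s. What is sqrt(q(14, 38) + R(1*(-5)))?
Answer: sqrt(436370)/220 ≈ 3.0027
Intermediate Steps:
h(s, z) = 2/7 + s/7
R(K) = 9
q(n, E) = 7/440 (q(n, E) = 1/(63 + (2/7 + (1/7)*(-3))) = 1/(63 + (2/7 - 3/7)) = 1/(63 - 1/7) = 1/(440/7) = 7/440)
sqrt(q(14, 38) + R(1*(-5))) = sqrt(7/440 + 9) = sqrt(3967/440) = sqrt(436370)/220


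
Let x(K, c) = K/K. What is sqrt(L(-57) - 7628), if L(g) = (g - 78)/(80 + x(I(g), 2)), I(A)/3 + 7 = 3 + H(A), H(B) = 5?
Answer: I*sqrt(68667)/3 ≈ 87.348*I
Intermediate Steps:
I(A) = 3 (I(A) = -21 + 3*(3 + 5) = -21 + 3*8 = -21 + 24 = 3)
x(K, c) = 1
L(g) = -26/27 + g/81 (L(g) = (g - 78)/(80 + 1) = (-78 + g)/81 = (-78 + g)*(1/81) = -26/27 + g/81)
sqrt(L(-57) - 7628) = sqrt((-26/27 + (1/81)*(-57)) - 7628) = sqrt((-26/27 - 19/27) - 7628) = sqrt(-5/3 - 7628) = sqrt(-22889/3) = I*sqrt(68667)/3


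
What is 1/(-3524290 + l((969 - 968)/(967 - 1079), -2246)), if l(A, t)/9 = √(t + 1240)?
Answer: -1762145/6210310042793 - 9*I*√1006/12420620085586 ≈ -2.8375e-7 - 2.2983e-11*I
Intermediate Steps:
l(A, t) = 9*√(1240 + t) (l(A, t) = 9*√(t + 1240) = 9*√(1240 + t))
1/(-3524290 + l((969 - 968)/(967 - 1079), -2246)) = 1/(-3524290 + 9*√(1240 - 2246)) = 1/(-3524290 + 9*√(-1006)) = 1/(-3524290 + 9*(I*√1006)) = 1/(-3524290 + 9*I*√1006)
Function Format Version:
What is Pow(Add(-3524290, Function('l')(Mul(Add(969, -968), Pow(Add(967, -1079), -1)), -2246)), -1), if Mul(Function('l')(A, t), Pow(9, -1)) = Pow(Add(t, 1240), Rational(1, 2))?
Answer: Add(Rational(-1762145, 6210310042793), Mul(Rational(-9, 12420620085586), I, Pow(1006, Rational(1, 2)))) ≈ Add(-2.8375e-7, Mul(-2.2983e-11, I))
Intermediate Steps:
Function('l')(A, t) = Mul(9, Pow(Add(1240, t), Rational(1, 2))) (Function('l')(A, t) = Mul(9, Pow(Add(t, 1240), Rational(1, 2))) = Mul(9, Pow(Add(1240, t), Rational(1, 2))))
Pow(Add(-3524290, Function('l')(Mul(Add(969, -968), Pow(Add(967, -1079), -1)), -2246)), -1) = Pow(Add(-3524290, Mul(9, Pow(Add(1240, -2246), Rational(1, 2)))), -1) = Pow(Add(-3524290, Mul(9, Pow(-1006, Rational(1, 2)))), -1) = Pow(Add(-3524290, Mul(9, Mul(I, Pow(1006, Rational(1, 2))))), -1) = Pow(Add(-3524290, Mul(9, I, Pow(1006, Rational(1, 2)))), -1)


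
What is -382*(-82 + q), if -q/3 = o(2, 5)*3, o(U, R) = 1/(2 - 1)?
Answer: 34762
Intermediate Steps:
o(U, R) = 1 (o(U, R) = 1/1 = 1)
q = -9 (q = -3*3 = -9)
-382*(-82 + q) = -382*(-82 - 9) = -382*(-91) = 34762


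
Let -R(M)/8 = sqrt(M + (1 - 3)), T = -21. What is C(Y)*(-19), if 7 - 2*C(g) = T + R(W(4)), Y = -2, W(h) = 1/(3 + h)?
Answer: -266 - 76*I*sqrt(91)/7 ≈ -266.0 - 103.57*I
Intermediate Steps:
R(M) = -8*sqrt(-2 + M) (R(M) = -8*sqrt(M + (1 - 3)) = -8*sqrt(M - 2) = -8*sqrt(-2 + M))
C(g) = 14 + 4*I*sqrt(91)/7 (C(g) = 7/2 - (-21 - 8*sqrt(-2 + 1/(3 + 4)))/2 = 7/2 - (-21 - 8*sqrt(-2 + 1/7))/2 = 7/2 - (-21 - 8*I*sqrt(91)/7)/2 = 7/2 + (21/2 + 4*I*sqrt(91)/7) = 14 + 4*I*sqrt(91)/7)
C(Y)*(-19) = (14 + 4*I*sqrt(91)/7)*(-19) = -266 - 76*I*sqrt(91)/7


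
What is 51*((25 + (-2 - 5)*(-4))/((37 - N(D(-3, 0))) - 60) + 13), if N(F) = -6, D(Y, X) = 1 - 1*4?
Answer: 504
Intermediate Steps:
D(Y, X) = -3 (D(Y, X) = 1 - 4 = -3)
51*((25 + (-2 - 5)*(-4))/((37 - N(D(-3, 0))) - 60) + 13) = 51*((25 + (-2 - 5)*(-4))/((37 - 1*(-6)) - 60) + 13) = 51*((25 - 7*(-4))/((37 + 6) - 60) + 13) = 51*((25 + 28)/(43 - 60) + 13) = 51*(53/(-17) + 13) = 51*(53*(-1/17) + 13) = 51*(-53/17 + 13) = 51*(168/17) = 504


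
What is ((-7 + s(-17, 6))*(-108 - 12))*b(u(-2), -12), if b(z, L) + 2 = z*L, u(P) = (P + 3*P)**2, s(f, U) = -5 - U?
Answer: -1663200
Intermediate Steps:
u(P) = 16*P**2 (u(P) = (4*P)**2 = 16*P**2)
b(z, L) = -2 + L*z (b(z, L) = -2 + z*L = -2 + L*z)
((-7 + s(-17, 6))*(-108 - 12))*b(u(-2), -12) = ((-7 + (-5 - 1*6))*(-108 - 12))*(-2 - 192*(-2)**2) = ((-7 + (-5 - 6))*(-120))*(-2 - 192*4) = ((-7 - 11)*(-120))*(-2 - 12*64) = (-18*(-120))*(-2 - 768) = 2160*(-770) = -1663200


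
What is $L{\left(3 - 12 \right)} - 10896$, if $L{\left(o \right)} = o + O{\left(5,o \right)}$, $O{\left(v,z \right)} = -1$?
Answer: $-10906$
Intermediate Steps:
$L{\left(o \right)} = -1 + o$ ($L{\left(o \right)} = o - 1 = -1 + o$)
$L{\left(3 - 12 \right)} - 10896 = \left(-1 + \left(3 - 12\right)\right) - 10896 = \left(-1 - 9\right) - 10896 = -10 - 10896 = -10906$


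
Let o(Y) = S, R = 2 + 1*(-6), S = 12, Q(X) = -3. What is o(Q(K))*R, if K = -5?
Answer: -48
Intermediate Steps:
R = -4 (R = 2 - 6 = -4)
o(Y) = 12
o(Q(K))*R = 12*(-4) = -48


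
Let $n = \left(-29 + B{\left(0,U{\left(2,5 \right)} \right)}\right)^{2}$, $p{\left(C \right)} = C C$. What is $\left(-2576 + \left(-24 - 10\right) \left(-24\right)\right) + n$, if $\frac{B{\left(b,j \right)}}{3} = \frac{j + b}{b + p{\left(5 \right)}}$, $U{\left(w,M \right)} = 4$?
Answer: $- \frac{591631}{625} \approx -946.61$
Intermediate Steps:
$p{\left(C \right)} = C^{2}$
$B{\left(b,j \right)} = \frac{3 \left(b + j\right)}{25 + b}$ ($B{\left(b,j \right)} = 3 \frac{j + b}{b + 5^{2}} = 3 \frac{b + j}{b + 25} = 3 \frac{b + j}{25 + b} = \frac{3 \left(b + j\right)}{25 + b}$)
$n = \frac{508369}{625}$ ($n = \left(-29 + \frac{3 \left(0 + 4\right)}{25 + 0}\right)^{2} = \left(-29 + 3 \cdot \frac{1}{25} \cdot 4\right)^{2} = \left(-29 + \frac{12}{25}\right)^{2} = \left(- \frac{713}{25}\right)^{2} = \frac{508369}{625} \approx 813.39$)
$\left(-2576 + \left(-24 - 10\right) \left(-24\right)\right) + n = \left(-2576 + \left(-24 - 10\right) \left(-24\right)\right) + \frac{508369}{625} = \left(-2576 - -816\right) + \frac{508369}{625} = \left(-2576 + 816\right) + \frac{508369}{625} = -1760 + \frac{508369}{625} = - \frac{591631}{625}$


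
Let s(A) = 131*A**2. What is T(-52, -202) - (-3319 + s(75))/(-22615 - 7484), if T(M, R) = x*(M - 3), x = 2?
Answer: -2577334/30099 ≈ -85.629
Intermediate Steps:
T(M, R) = -6 + 2*M (T(M, R) = 2*(M - 3) = 2*(-3 + M) = -6 + 2*M)
T(-52, -202) - (-3319 + s(75))/(-22615 - 7484) = (-6 + 2*(-52)) - (-3319 + 131*75**2)/(-22615 - 7484) = (-6 - 104) - (-3319 + 131*5625)/(-30099) = -110 - (-3319 + 736875)*(-1)/30099 = -110 - 733556*(-1)/30099 = -110 - 1*(-733556/30099) = -110 + 733556/30099 = -2577334/30099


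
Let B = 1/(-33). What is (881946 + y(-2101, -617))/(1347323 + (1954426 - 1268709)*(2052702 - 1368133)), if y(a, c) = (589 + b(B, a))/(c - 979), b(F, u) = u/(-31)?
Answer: 1363598123/725785009809153 ≈ 1.8788e-6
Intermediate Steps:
B = -1/33 ≈ -0.030303
b(F, u) = -u/31 (b(F, u) = u*(-1/31) = -u/31)
y(a, c) = (589 - a/31)/(-979 + c) (y(a, c) = (589 - a/31)/(c - 979) = (589 - a/31)/(-979 + c))
(881946 + y(-2101, -617))/(1347323 + (1954426 - 1268709)*(2052702 - 1368133)) = (881946 + (18259 - 1*(-2101))/(31*(-979 - 617)))/(1347323 + (1954426 - 1268709)*(2052702 - 1368133)) = (881946 + (1/31)*(18259 + 2101)/(-1596))/(1347323 + 685717*684569) = (881946 + (1/31)*(-1/1596)*20360)/(1347323 + 469420600973) = (881946 - 5090/12369)/469421948296 = (10908784984/12369)*(1/469421948296) = 1363598123/725785009809153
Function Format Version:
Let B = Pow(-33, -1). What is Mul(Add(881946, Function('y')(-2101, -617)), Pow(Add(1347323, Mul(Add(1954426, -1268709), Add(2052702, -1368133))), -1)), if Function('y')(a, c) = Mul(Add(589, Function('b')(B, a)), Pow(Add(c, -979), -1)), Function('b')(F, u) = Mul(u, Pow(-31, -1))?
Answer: Rational(1363598123, 725785009809153) ≈ 1.8788e-6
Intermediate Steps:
B = Rational(-1, 33) ≈ -0.030303
Function('b')(F, u) = Mul(Rational(-1, 31), u) (Function('b')(F, u) = Mul(u, Rational(-1, 31)) = Mul(Rational(-1, 31), u))
Function('y')(a, c) = Mul(Pow(Add(-979, c), -1), Add(589, Mul(Rational(-1, 31), a))) (Function('y')(a, c) = Mul(Add(589, Mul(Rational(-1, 31), a)), Pow(Add(c, -979), -1)) = Mul(Add(589, Mul(Rational(-1, 31), a)), Pow(Add(-979, c), -1)) = Mul(Pow(Add(-979, c), -1), Add(589, Mul(Rational(-1, 31), a))))
Mul(Add(881946, Function('y')(-2101, -617)), Pow(Add(1347323, Mul(Add(1954426, -1268709), Add(2052702, -1368133))), -1)) = Mul(Add(881946, Mul(Rational(1, 31), Pow(Add(-979, -617), -1), Add(18259, Mul(-1, -2101)))), Pow(Add(1347323, Mul(Add(1954426, -1268709), Add(2052702, -1368133))), -1)) = Mul(Add(881946, Mul(Rational(1, 31), Pow(-1596, -1), Add(18259, 2101))), Pow(Add(1347323, Mul(685717, 684569)), -1)) = Mul(Add(881946, Mul(Rational(1, 31), Rational(-1, 1596), 20360)), Pow(Add(1347323, 469420600973), -1)) = Mul(Add(881946, Rational(-5090, 12369)), Pow(469421948296, -1)) = Mul(Rational(10908784984, 12369), Rational(1, 469421948296)) = Rational(1363598123, 725785009809153)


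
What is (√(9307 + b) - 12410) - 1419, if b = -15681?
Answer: -13829 + I*√6374 ≈ -13829.0 + 79.837*I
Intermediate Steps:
(√(9307 + b) - 12410) - 1419 = (√(9307 - 15681) - 12410) - 1419 = (√(-6374) - 12410) - 1419 = (I*√6374 - 12410) - 1419 = (-12410 + I*√6374) - 1419 = -13829 + I*√6374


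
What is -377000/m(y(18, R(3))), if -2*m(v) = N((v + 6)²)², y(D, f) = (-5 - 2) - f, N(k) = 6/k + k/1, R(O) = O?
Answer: 48256000/17161 ≈ 2812.0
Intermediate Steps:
N(k) = k + 6/k (N(k) = 6/k + k*1 = 6/k + k = k + 6/k)
y(D, f) = -7 - f
m(v) = -((6 + v)² + 6/(6 + v)²)²/2 (m(v) = -((v + 6)² + 6/((v + 6)²))²/2 = -((6 + v)² + 6/((6 + v)²))²/2 = -((6 + v)² + 6/(6 + v)²)²/2)
-377000/m(y(18, R(3))) = -377000*(-2*(6 + (-7 - 1*3))⁴/(6 + (6 + (-7 - 1*3))⁴)²) = -377000*(-2*(6 + (-7 - 3))⁴/(6 + (6 + (-7 - 3))⁴)²) = -377000*(-2*(6 - 10)⁴/(6 + (6 - 10)⁴)²) = -377000*(-512/(6 + (-4)⁴)²) = -377000*(-512/(6 + 256)²) = -377000/((-½*1/256*262²)) = -377000/((-½*1/256*68644)) = -377000/(-17161/128) = -377000*(-128/17161) = 48256000/17161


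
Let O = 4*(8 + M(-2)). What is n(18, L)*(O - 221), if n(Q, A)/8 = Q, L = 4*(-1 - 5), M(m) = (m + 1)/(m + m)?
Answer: -27072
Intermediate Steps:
M(m) = (1 + m)/(2*m) (M(m) = (1 + m)/((2*m)) = (1 + m)*(1/(2*m)) = (1 + m)/(2*m))
L = -24 (L = 4*(-6) = -24)
n(Q, A) = 8*Q
O = 33 (O = 4*(8 + (1/2)*(1 - 2)/(-2)) = 4*(8 + (1/2)*(-1/2)*(-1)) = 4*(8 + 1/4) = 4*(33/4) = 33)
n(18, L)*(O - 221) = (8*18)*(33 - 221) = 144*(-188) = -27072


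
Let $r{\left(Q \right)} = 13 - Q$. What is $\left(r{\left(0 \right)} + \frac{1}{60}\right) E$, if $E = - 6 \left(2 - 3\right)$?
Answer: $\frac{781}{10} \approx 78.1$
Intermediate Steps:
$E = 6$ ($E = \left(-6\right) \left(-1\right) = 6$)
$\left(r{\left(0 \right)} + \frac{1}{60}\right) E = \left(\left(13 - 0\right) + \frac{1}{60}\right) 6 = \left(\left(13 + 0\right) + \frac{1}{60}\right) 6 = \left(13 + \frac{1}{60}\right) 6 = \frac{781}{60} \cdot 6 = \frac{781}{10}$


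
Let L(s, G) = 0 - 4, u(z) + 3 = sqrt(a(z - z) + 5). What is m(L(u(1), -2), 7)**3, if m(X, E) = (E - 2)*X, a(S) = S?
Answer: -8000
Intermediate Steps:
u(z) = -3 + sqrt(5) (u(z) = -3 + sqrt((z - z) + 5) = -3 + sqrt(0 + 5) = -3 + sqrt(5))
L(s, G) = -4
m(X, E) = X*(-2 + E) (m(X, E) = (-2 + E)*X = X*(-2 + E))
m(L(u(1), -2), 7)**3 = (-4*(-2 + 7))**3 = (-4*5)**3 = (-20)**3 = -8000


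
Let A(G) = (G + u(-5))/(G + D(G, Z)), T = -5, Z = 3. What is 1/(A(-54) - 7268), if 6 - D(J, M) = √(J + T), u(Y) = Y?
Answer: (-√59 + 48*I)/(-348805*I + 7268*√59) ≈ -0.00013761 + 3.6319e-9*I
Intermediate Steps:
D(J, M) = 6 - √(-5 + J) (D(J, M) = 6 - √(J - 5) = 6 - √(-5 + J))
A(G) = (-5 + G)/(6 + G - √(-5 + G)) (A(G) = (G - 5)/(G + (6 - √(-5 + G))) = (-5 + G)/(6 + G - √(-5 + G)))
1/(A(-54) - 7268) = 1/((-5 - 54)/(6 - 54 - √(-5 - 54)) - 7268) = 1/(-59/(6 - 54 - √(-59)) - 7268) = 1/(-59/(6 - 54 - I*√59) - 7268) = 1/(-59/(-48 - I*√59) - 7268) = 1/(-7268 - 59/(-48 - I*√59))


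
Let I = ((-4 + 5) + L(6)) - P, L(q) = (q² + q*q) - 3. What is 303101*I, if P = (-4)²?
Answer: 16367454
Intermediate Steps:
P = 16
L(q) = -3 + 2*q² (L(q) = (q² + q²) - 3 = 2*q² - 3 = -3 + 2*q²)
I = 54 (I = ((-4 + 5) + (-3 + 2*6²)) - 1*16 = (1 + (-3 + 2*36)) - 16 = (1 + (-3 + 72)) - 16 = (1 + 69) - 16 = 70 - 16 = 54)
303101*I = 303101*54 = 16367454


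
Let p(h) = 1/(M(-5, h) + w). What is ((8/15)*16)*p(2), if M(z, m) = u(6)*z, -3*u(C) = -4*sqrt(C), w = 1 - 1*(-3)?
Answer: -32/235 - 32*sqrt(6)/141 ≈ -0.69208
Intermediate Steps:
w = 4 (w = 1 + 3 = 4)
u(C) = 4*sqrt(C)/3 (u(C) = -(-4)*sqrt(C)/3 = 4*sqrt(C)/3)
M(z, m) = 4*z*sqrt(6)/3 (M(z, m) = (4*sqrt(6)/3)*z = 4*z*sqrt(6)/3)
p(h) = 1/(4 - 20*sqrt(6)/3) (p(h) = 1/((4/3)*(-5)*sqrt(6) + 4) = 1/(-20*sqrt(6)/3 + 4) = 1/(4 - 20*sqrt(6)/3))
((8/15)*16)*p(2) = ((8/15)*16)*(-3/188 - 5*sqrt(6)/188) = 128*(-3/188 - 5*sqrt(6)/188)/15 = -32/235 - 32*sqrt(6)/141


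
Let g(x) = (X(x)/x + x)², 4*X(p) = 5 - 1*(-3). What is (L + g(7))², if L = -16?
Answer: 3301489/2401 ≈ 1375.0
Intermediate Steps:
X(p) = 2 (X(p) = (5 - 1*(-3))/4 = (5 + 3)/4 = (¼)*8 = 2)
g(x) = (x + 2/x)² (g(x) = (2/x + x)² = (x + 2/x)²)
(L + g(7))² = (-16 + (2 + 7²)²/7²)² = (-16 + (2 + 49)²/49)² = (-16 + (1/49)*51²)² = (-16 + (1/49)*2601)² = (-16 + 2601/49)² = (1817/49)² = 3301489/2401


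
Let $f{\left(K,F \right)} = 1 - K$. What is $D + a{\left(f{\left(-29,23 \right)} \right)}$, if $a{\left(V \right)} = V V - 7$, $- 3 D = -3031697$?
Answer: $\frac{3034376}{3} \approx 1.0115 \cdot 10^{6}$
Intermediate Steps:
$D = \frac{3031697}{3}$ ($D = \left(- \frac{1}{3}\right) \left(-3031697\right) = \frac{3031697}{3} \approx 1.0106 \cdot 10^{6}$)
$a{\left(V \right)} = -7 + V^{2}$ ($a{\left(V \right)} = V^{2} - 7 = -7 + V^{2}$)
$D + a{\left(f{\left(-29,23 \right)} \right)} = \frac{3031697}{3} - \left(7 - \left(1 - -29\right)^{2}\right) = \frac{3031697}{3} - \left(7 - \left(1 + 29\right)^{2}\right) = \frac{3031697}{3} - \left(7 - 30^{2}\right) = \frac{3031697}{3} + \left(-7 + 900\right) = \frac{3031697}{3} + 893 = \frac{3034376}{3}$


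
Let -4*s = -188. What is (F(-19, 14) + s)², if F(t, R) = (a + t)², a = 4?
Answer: 73984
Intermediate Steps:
s = 47 (s = -¼*(-188) = 47)
F(t, R) = (4 + t)²
(F(-19, 14) + s)² = ((4 - 19)² + 47)² = ((-15)² + 47)² = (225 + 47)² = 272² = 73984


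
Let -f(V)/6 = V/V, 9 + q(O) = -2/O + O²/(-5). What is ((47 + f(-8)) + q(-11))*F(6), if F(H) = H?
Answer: 2634/55 ≈ 47.891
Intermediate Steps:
q(O) = -9 - 2/O - O²/5 (q(O) = -9 + (-2/O + O²/(-5)) = -9 + (-2/O + O²*(-⅕)) = -9 + (-2/O - O²/5) = -9 - 2/O - O²/5)
f(V) = -6 (f(V) = -6*V/V = -6*1 = -6)
((47 + f(-8)) + q(-11))*F(6) = ((47 - 6) + (-9 - 2/(-11) - ⅕*(-11)²))*6 = (41 + (-9 - 2*(-1/11) - ⅕*121))*6 = (41 + (-9 + 2/11 - 121/5))*6 = (41 - 1816/55)*6 = (439/55)*6 = 2634/55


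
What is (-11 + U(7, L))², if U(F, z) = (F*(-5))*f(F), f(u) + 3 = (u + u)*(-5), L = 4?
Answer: 6471936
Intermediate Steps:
f(u) = -3 - 10*u (f(u) = -3 + (u + u)*(-5) = -3 + (2*u)*(-5) = -3 - 10*u)
U(F, z) = -5*F*(-3 - 10*F) (U(F, z) = (F*(-5))*(-3 - 10*F) = (-5*F)*(-3 - 10*F) = -5*F*(-3 - 10*F))
(-11 + U(7, L))² = (-11 + 5*7*(3 + 10*7))² = (-11 + 5*7*(3 + 70))² = (-11 + 5*7*73)² = (-11 + 2555)² = 2544² = 6471936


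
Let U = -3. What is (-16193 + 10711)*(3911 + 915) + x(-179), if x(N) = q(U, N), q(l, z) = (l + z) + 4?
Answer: -26456310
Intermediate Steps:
q(l, z) = 4 + l + z
x(N) = 1 + N (x(N) = 4 - 3 + N = 1 + N)
(-16193 + 10711)*(3911 + 915) + x(-179) = (-16193 + 10711)*(3911 + 915) + (1 - 179) = -5482*4826 - 178 = -26456132 - 178 = -26456310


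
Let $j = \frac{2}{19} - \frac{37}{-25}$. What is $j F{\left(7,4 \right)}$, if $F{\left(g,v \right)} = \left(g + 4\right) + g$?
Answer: $\frac{13554}{475} \approx 28.535$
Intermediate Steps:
$F{\left(g,v \right)} = 4 + 2 g$ ($F{\left(g,v \right)} = \left(4 + g\right) + g = 4 + 2 g$)
$j = \frac{753}{475}$ ($j = 2 \cdot \frac{1}{19} - - \frac{37}{25} = \frac{2}{19} + \frac{37}{25} = \frac{753}{475} \approx 1.5853$)
$j F{\left(7,4 \right)} = \frac{753 \left(4 + 2 \cdot 7\right)}{475} = \frac{753 \left(4 + 14\right)}{475} = \frac{753}{475} \cdot 18 = \frac{13554}{475}$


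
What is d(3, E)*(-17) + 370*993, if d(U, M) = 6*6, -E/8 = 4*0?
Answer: 366798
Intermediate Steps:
E = 0 (E = -32*0 = -8*0 = 0)
d(U, M) = 36
d(3, E)*(-17) + 370*993 = 36*(-17) + 370*993 = -612 + 367410 = 366798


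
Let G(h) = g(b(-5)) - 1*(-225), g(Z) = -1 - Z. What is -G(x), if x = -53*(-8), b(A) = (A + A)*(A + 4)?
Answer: -214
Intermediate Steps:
b(A) = 2*A*(4 + A) (b(A) = (2*A)*(4 + A) = 2*A*(4 + A))
x = 424
G(h) = 214 (G(h) = (-1 - 2*(-5)*(4 - 5)) - 1*(-225) = (-1 - 2*(-5)*(-1)) + 225 = (-1 - 1*10) + 225 = (-1 - 10) + 225 = -11 + 225 = 214)
-G(x) = -1*214 = -214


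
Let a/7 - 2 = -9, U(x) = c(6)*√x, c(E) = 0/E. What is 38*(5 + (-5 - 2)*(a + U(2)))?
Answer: 13224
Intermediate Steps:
c(E) = 0
U(x) = 0 (U(x) = 0*√x = 0)
a = -49 (a = 14 + 7*(-9) = 14 - 63 = -49)
38*(5 + (-5 - 2)*(a + U(2))) = 38*(5 + (-5 - 2)*(-49 + 0)) = 38*(5 - 7*(-49)) = 38*(5 + 343) = 38*348 = 13224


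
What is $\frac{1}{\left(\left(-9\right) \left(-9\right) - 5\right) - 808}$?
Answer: $- \frac{1}{732} \approx -0.0013661$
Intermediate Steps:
$\frac{1}{\left(\left(-9\right) \left(-9\right) - 5\right) - 808} = \frac{1}{\left(81 - 5\right) - 808} = \frac{1}{76 - 808} = \frac{1}{-732} = - \frac{1}{732}$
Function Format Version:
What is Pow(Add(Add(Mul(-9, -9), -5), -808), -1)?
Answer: Rational(-1, 732) ≈ -0.0013661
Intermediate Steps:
Pow(Add(Add(Mul(-9, -9), -5), -808), -1) = Pow(Add(Add(81, -5), -808), -1) = Pow(Add(76, -808), -1) = Pow(-732, -1) = Rational(-1, 732)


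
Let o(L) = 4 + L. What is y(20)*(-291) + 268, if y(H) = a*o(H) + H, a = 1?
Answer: -12536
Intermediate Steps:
y(H) = 4 + 2*H (y(H) = 1*(4 + H) + H = (4 + H) + H = 4 + 2*H)
y(20)*(-291) + 268 = (4 + 2*20)*(-291) + 268 = (4 + 40)*(-291) + 268 = 44*(-291) + 268 = -12804 + 268 = -12536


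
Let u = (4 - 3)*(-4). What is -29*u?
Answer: 116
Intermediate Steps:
u = -4 (u = 1*(-4) = -4)
-29*u = -29*(-4) = 116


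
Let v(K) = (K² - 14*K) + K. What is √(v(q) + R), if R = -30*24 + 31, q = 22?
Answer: I*√491 ≈ 22.159*I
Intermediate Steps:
v(K) = K² - 13*K
R = -689 (R = -720 + 31 = -689)
√(v(q) + R) = √(22*(-13 + 22) - 689) = √(22*9 - 689) = √(198 - 689) = √(-491) = I*√491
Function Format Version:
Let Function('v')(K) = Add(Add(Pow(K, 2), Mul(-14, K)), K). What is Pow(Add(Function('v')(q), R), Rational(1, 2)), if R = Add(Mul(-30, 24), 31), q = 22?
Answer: Mul(I, Pow(491, Rational(1, 2))) ≈ Mul(22.159, I)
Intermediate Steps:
Function('v')(K) = Add(Pow(K, 2), Mul(-13, K))
R = -689 (R = Add(-720, 31) = -689)
Pow(Add(Function('v')(q), R), Rational(1, 2)) = Pow(Add(Mul(22, Add(-13, 22)), -689), Rational(1, 2)) = Pow(Add(Mul(22, 9), -689), Rational(1, 2)) = Pow(Add(198, -689), Rational(1, 2)) = Pow(-491, Rational(1, 2)) = Mul(I, Pow(491, Rational(1, 2)))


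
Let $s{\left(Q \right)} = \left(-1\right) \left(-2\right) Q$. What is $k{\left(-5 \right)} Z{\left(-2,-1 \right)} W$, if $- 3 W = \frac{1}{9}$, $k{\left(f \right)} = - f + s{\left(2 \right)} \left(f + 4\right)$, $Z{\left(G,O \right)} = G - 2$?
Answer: $\frac{4}{27} \approx 0.14815$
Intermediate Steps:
$Z{\left(G,O \right)} = -2 + G$
$s{\left(Q \right)} = 2 Q$
$k{\left(f \right)} = 16 + 3 f$ ($k{\left(f \right)} = - f + 2 \cdot 2 \left(f + 4\right) = - f + 4 \left(4 + f\right) = - f + \left(16 + 4 f\right) = 16 + 3 f$)
$W = - \frac{1}{27}$ ($W = - \frac{1}{3 \cdot 9} = \left(- \frac{1}{3}\right) \frac{1}{9} = - \frac{1}{27} \approx -0.037037$)
$k{\left(-5 \right)} Z{\left(-2,-1 \right)} W = \left(16 + 3 \left(-5\right)\right) \left(-2 - 2\right) \left(- \frac{1}{27}\right) = \left(16 - 15\right) \left(-4\right) \left(- \frac{1}{27}\right) = 1 \left(-4\right) \left(- \frac{1}{27}\right) = \left(-4\right) \left(- \frac{1}{27}\right) = \frac{4}{27}$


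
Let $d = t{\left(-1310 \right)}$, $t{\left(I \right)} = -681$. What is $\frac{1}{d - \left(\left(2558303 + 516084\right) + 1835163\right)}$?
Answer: $- \frac{1}{4910231} \approx -2.0366 \cdot 10^{-7}$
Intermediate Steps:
$d = -681$
$\frac{1}{d - \left(\left(2558303 + 516084\right) + 1835163\right)} = \frac{1}{-681 - \left(\left(2558303 + 516084\right) + 1835163\right)} = \frac{1}{-681 - \left(3074387 + 1835163\right)} = \frac{1}{-681 - 4909550} = \frac{1}{-4910231} = - \frac{1}{4910231}$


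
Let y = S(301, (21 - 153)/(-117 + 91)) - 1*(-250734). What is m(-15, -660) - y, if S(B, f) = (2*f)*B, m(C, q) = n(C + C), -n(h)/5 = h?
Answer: -3297324/13 ≈ -2.5364e+5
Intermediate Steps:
n(h) = -5*h
m(C, q) = -10*C (m(C, q) = -5*(C + C) = -10*C)
S(B, f) = 2*B*f
y = 3299274/13 (y = 2*301*((21 - 153)/(-117 + 91)) - 1*(-250734) = 2*301*(-132/(-26)) + 250734 = 2*301*(-132*(-1/26)) + 250734 = 2*301*(66/13) + 250734 = 39732/13 + 250734 = 3299274/13 ≈ 2.5379e+5)
m(-15, -660) - y = -10*(-15) - 1*3299274/13 = 150 - 3299274/13 = -3297324/13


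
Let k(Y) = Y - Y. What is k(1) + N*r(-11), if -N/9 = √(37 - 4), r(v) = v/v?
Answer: -9*√33 ≈ -51.701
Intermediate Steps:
k(Y) = 0
r(v) = 1
N = -9*√33 (N = -9*√(37 - 4) = -9*√33 ≈ -51.701)
k(1) + N*r(-11) = 0 - 9*√33*1 = 0 - 9*√33 = -9*√33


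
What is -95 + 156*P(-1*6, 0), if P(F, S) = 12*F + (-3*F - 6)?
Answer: -9455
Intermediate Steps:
P(F, S) = -6 + 9*F (P(F, S) = 12*F + (-6 - 3*F) = -6 + 9*F)
-95 + 156*P(-1*6, 0) = -95 + 156*(-6 + 9*(-1*6)) = -95 + 156*(-6 + 9*(-6)) = -95 + 156*(-6 - 54) = -95 + 156*(-60) = -95 - 9360 = -9455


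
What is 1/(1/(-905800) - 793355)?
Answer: -905800/718620959001 ≈ -1.2605e-6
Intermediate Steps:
1/(1/(-905800) - 793355) = 1/(-1/905800 - 793355) = 1/(-718620959001/905800) = -905800/718620959001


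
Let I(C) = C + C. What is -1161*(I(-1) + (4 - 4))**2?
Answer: -4644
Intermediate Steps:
I(C) = 2*C
-1161*(I(-1) + (4 - 4))**2 = -1161*(2*(-1) + (4 - 4))**2 = -1161*(-2 + 0)**2 = -1161*(-2)**2 = -1161*4 = -4644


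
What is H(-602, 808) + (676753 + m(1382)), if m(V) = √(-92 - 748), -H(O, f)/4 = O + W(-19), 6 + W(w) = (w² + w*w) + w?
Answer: 676373 + 2*I*√210 ≈ 6.7637e+5 + 28.983*I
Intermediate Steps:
W(w) = -6 + w + 2*w² (W(w) = -6 + ((w² + w*w) + w) = -6 + ((w² + w²) + w) = -6 + (2*w² + w) = -6 + (w + 2*w²) = -6 + w + 2*w²)
H(O, f) = -2788 - 4*O (H(O, f) = -4*(O + (-6 - 19 + 2*(-19)²)) = -4*(O + (-6 - 19 + 2*361)) = -4*(O + (-6 - 19 + 722)) = -4*(O + 697) = -4*(697 + O) = -2788 - 4*O)
m(V) = 2*I*√210 (m(V) = √(-840) = 2*I*√210)
H(-602, 808) + (676753 + m(1382)) = (-2788 - 4*(-602)) + (676753 + 2*I*√210) = (-2788 + 2408) + (676753 + 2*I*√210) = -380 + (676753 + 2*I*√210) = 676373 + 2*I*√210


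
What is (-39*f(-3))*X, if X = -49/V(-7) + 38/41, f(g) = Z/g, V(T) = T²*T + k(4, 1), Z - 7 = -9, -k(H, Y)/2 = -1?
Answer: -389142/13981 ≈ -27.834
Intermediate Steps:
k(H, Y) = 2 (k(H, Y) = -2*(-1) = 2)
Z = -2 (Z = 7 - 9 = -2)
V(T) = 2 + T³ (V(T) = T²*T + 2 = T³ + 2 = 2 + T³)
f(g) = -2/g
X = 14967/13981 (X = -49/(2 + (-7)³) + 38/41 = -49/(2 - 343) + 38*(1/41) = -49/(-341) + 38/41 = -49*(-1/341) + 38/41 = 49/341 + 38/41 = 14967/13981 ≈ 1.0705)
(-39*f(-3))*X = -(-78)/(-3)*(14967/13981) = -(-78)*(-1)/3*(14967/13981) = -39*⅔*(14967/13981) = -26*14967/13981 = -389142/13981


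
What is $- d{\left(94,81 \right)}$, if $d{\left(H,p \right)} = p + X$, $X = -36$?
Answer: $-45$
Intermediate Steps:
$d{\left(H,p \right)} = -36 + p$ ($d{\left(H,p \right)} = p - 36 = -36 + p$)
$- d{\left(94,81 \right)} = - (-36 + 81) = \left(-1\right) 45 = -45$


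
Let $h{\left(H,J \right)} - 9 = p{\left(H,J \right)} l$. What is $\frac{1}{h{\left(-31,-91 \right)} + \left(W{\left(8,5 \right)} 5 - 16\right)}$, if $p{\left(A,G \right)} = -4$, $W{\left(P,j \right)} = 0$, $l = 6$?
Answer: $- \frac{1}{31} \approx -0.032258$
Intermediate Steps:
$h{\left(H,J \right)} = -15$ ($h{\left(H,J \right)} = 9 - 24 = -15$)
$\frac{1}{h{\left(-31,-91 \right)} + \left(W{\left(8,5 \right)} 5 - 16\right)} = \frac{1}{-15 + \left(0 \cdot 5 - 16\right)} = \frac{1}{-15 + \left(0 - 16\right)} = \frac{1}{-15 - 16} = \frac{1}{-31} = - \frac{1}{31}$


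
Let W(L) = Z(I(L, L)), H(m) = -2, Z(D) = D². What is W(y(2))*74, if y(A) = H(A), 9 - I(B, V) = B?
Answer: 8954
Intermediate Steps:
I(B, V) = 9 - B
y(A) = -2
W(L) = (9 - L)²
W(y(2))*74 = (-9 - 2)²*74 = (-11)²*74 = 121*74 = 8954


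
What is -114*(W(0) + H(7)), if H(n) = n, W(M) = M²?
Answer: -798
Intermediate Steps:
-114*(W(0) + H(7)) = -114*(0² + 7) = -114*(0 + 7) = -114*7 = -798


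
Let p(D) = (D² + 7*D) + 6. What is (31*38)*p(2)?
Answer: 28272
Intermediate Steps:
p(D) = 6 + D² + 7*D
(31*38)*p(2) = (31*38)*(6 + 2² + 7*2) = 1178*(6 + 4 + 14) = 1178*24 = 28272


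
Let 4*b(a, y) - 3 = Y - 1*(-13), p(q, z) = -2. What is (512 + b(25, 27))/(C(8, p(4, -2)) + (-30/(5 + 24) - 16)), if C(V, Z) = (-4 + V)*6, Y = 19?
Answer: 60407/808 ≈ 74.761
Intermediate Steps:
b(a, y) = 35/4 (b(a, y) = ¾ + (19 - 1*(-13))/4 = ¾ + (19 + 13)/4 = ¾ + (¼)*32 = ¾ + 8 = 35/4)
C(V, Z) = -24 + 6*V
(512 + b(25, 27))/(C(8, p(4, -2)) + (-30/(5 + 24) - 16)) = (512 + 35/4)/((-24 + 6*8) + (-30/(5 + 24) - 16)) = 2083/(4*((-24 + 48) + (-30/29 - 16))) = 2083/(4*(24 + (-30*1/29 - 16))) = 2083/(4*(24 + (-30/29 - 16))) = 2083/(4*(24 - 494/29)) = 2083/(4*(202/29)) = (2083/4)*(29/202) = 60407/808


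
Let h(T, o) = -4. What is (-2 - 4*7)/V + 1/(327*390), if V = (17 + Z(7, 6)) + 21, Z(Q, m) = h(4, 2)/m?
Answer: -2869397/3570840 ≈ -0.80356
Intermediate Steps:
Z(Q, m) = -4/m
V = 112/3 (V = (17 - 4/6) + 21 = (17 - 4*⅙) + 21 = (17 - ⅔) + 21 = 49/3 + 21 = 112/3 ≈ 37.333)
(-2 - 4*7)/V + 1/(327*390) = (-2 - 4*7)/(112/3) + 1/(327*390) = (-2 - 28)*(3/112) + (1/327)*(1/390) = -30*3/112 + 1/127530 = -45/56 + 1/127530 = -2869397/3570840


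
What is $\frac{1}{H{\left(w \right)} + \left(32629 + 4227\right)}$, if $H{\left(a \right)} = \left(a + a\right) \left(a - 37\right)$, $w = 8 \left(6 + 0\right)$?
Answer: $\frac{1}{37912} \approx 2.6377 \cdot 10^{-5}$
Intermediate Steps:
$w = 48$ ($w = 8 \cdot 6 = 48$)
$H{\left(a \right)} = 2 a \left(-37 + a\right)$
$\frac{1}{H{\left(w \right)} + \left(32629 + 4227\right)} = \frac{1}{2 \cdot 48 \left(-37 + 48\right) + \left(32629 + 4227\right)} = \frac{1}{2 \cdot 48 \cdot 11 + 36856} = \frac{1}{1056 + 36856} = \frac{1}{37912}$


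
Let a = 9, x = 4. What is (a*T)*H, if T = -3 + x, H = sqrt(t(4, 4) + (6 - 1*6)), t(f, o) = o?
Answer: 18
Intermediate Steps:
H = 2 (H = sqrt(4 + (6 - 1*6)) = sqrt(4 + (6 - 6)) = sqrt(4 + 0) = sqrt(4) = 2)
T = 1 (T = -3 + 4 = 1)
(a*T)*H = (9*1)*2 = 9*2 = 18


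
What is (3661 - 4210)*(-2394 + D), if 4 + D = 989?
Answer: 773541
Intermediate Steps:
D = 985 (D = -4 + 989 = 985)
(3661 - 4210)*(-2394 + D) = (3661 - 4210)*(-2394 + 985) = -549*(-1409) = 773541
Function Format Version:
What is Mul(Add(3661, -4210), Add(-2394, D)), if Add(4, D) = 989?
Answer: 773541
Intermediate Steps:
D = 985 (D = Add(-4, 989) = 985)
Mul(Add(3661, -4210), Add(-2394, D)) = Mul(Add(3661, -4210), Add(-2394, 985)) = Mul(-549, -1409) = 773541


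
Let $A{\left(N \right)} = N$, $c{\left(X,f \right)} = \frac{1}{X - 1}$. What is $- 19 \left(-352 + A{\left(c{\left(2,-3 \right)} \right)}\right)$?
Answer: $6669$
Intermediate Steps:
$c{\left(X,f \right)} = \frac{1}{-1 + X}$
$- 19 \left(-352 + A{\left(c{\left(2,-3 \right)} \right)}\right) = - 19 \left(-352 + \frac{1}{-1 + 2}\right) = - 19 \left(-352 + 1^{-1}\right) = - 19 \left(-352 + 1\right) = \left(-19\right) \left(-351\right) = 6669$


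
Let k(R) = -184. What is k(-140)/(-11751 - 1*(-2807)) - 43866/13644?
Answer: -676783/211861 ≈ -3.1945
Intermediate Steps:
k(-140)/(-11751 - 1*(-2807)) - 43866/13644 = -184/(-11751 - 1*(-2807)) - 43866/13644 = -184/(-11751 + 2807) - 43866*1/13644 = -184/(-8944) - 2437/758 = -184*(-1/8944) - 2437/758 = 23/1118 - 2437/758 = -676783/211861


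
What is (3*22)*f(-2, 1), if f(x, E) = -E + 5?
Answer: 264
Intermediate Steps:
f(x, E) = 5 - E
(3*22)*f(-2, 1) = (3*22)*(5 - 1*1) = 66*(5 - 1) = 66*4 = 264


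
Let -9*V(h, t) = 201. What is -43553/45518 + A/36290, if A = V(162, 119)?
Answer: -1186166204/1238886165 ≈ -0.95745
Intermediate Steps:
V(h, t) = -67/3 (V(h, t) = -⅑*201 = -67/3)
A = -67/3 ≈ -22.333
-43553/45518 + A/36290 = -43553/45518 - 67/3/36290 = -43553*1/45518 - 67/3*1/36290 = -43553/45518 - 67/108870 = -1186166204/1238886165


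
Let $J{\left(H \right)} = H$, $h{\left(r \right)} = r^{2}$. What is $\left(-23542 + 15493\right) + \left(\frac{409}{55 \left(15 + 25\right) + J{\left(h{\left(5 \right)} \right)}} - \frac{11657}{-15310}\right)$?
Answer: $- \frac{54830994827}{6812950} \approx -8048.1$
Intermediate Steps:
$\left(-23542 + 15493\right) + \left(\frac{409}{55 \left(15 + 25\right) + J{\left(h{\left(5 \right)} \right)}} - \frac{11657}{-15310}\right) = \left(-23542 + 15493\right) + \left(\frac{409}{55 \left(15 + 25\right) + 5^{2}} - \frac{11657}{-15310}\right) = -8049 + \left(\frac{409}{55 \cdot 40 + 25} - - \frac{11657}{15310}\right) = -8049 + \left(\frac{409}{2200 + 25} + \frac{11657}{15310}\right) = -8049 + \left(\frac{409}{2225} + \frac{11657}{15310}\right) = -8049 + \frac{6439723}{6812950} = - \frac{54830994827}{6812950}$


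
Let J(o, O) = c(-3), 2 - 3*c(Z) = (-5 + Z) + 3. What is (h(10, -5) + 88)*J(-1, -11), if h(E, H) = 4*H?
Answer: 476/3 ≈ 158.67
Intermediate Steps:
c(Z) = 4/3 - Z/3 (c(Z) = 2/3 - ((-5 + Z) + 3)/3 = 2/3 - (-2 + Z)/3 = 2/3 + (2/3 - Z/3) = 4/3 - Z/3)
J(o, O) = 7/3 (J(o, O) = 4/3 - 1/3*(-3) = 4/3 + 1 = 7/3)
(h(10, -5) + 88)*J(-1, -11) = (4*(-5) + 88)*(7/3) = (-20 + 88)*(7/3) = 68*(7/3) = 476/3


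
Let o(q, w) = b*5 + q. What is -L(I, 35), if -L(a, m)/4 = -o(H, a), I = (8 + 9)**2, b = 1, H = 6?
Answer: -44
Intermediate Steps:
I = 289 (I = 17**2 = 289)
o(q, w) = 5 + q (o(q, w) = 1*5 + q = 5 + q)
L(a, m) = 44 (L(a, m) = -(-4)*(5 + 6) = -(-4)*11 = -4*(-11) = 44)
-L(I, 35) = -1*44 = -44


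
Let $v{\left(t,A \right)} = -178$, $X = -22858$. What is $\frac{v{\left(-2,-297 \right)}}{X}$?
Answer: $\frac{89}{11429} \approx 0.0077872$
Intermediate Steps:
$\frac{v{\left(-2,-297 \right)}}{X} = - \frac{178}{-22858} = \left(-178\right) \left(- \frac{1}{22858}\right) = \frac{89}{11429}$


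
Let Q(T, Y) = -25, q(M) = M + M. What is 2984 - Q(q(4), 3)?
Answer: 3009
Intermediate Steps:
q(M) = 2*M
2984 - Q(q(4), 3) = 2984 - 1*(-25) = 2984 + 25 = 3009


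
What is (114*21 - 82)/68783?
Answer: 2312/68783 ≈ 0.033613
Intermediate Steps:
(114*21 - 82)/68783 = (2394 - 82)*(1/68783) = 2312*(1/68783) = 2312/68783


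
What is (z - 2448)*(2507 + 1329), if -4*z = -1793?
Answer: -7671041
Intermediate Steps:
z = 1793/4 (z = -¼*(-1793) = 1793/4 ≈ 448.25)
(z - 2448)*(2507 + 1329) = (1793/4 - 2448)*(2507 + 1329) = -7999/4*3836 = -7671041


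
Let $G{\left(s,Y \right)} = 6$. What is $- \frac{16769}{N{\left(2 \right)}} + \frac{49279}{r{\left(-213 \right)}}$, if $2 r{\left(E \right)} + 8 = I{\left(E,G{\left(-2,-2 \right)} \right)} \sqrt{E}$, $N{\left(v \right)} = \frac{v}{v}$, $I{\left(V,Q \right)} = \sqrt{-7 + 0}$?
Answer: $- \frac{23140899}{1427} - \frac{98558 \sqrt{1491}}{1427} \approx -18883.0$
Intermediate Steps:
$I{\left(V,Q \right)} = i \sqrt{7}$ ($I{\left(V,Q \right)} = \sqrt{-7} = i \sqrt{7}$)
$N{\left(v \right)} = 1$
$r{\left(E \right)} = -4 + \frac{i \sqrt{7} \sqrt{E}}{2}$
$- \frac{16769}{N{\left(2 \right)}} + \frac{49279}{r{\left(-213 \right)}} = - \frac{16769}{1} + \frac{49279}{-4 + \frac{i \sqrt{7} \sqrt{-213}}{2}} = \left(-16769\right) 1 + \frac{49279}{-4 + \frac{i \sqrt{7} i \sqrt{213}}{2}} = -16769 + \frac{49279}{-4 - \frac{\sqrt{1491}}{2}}$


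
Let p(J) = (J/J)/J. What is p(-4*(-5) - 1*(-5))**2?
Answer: 1/625 ≈ 0.0016000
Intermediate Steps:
p(J) = 1/J
p(-4*(-5) - 1*(-5))**2 = (1/(-4*(-5) - 1*(-5)))**2 = (1/(20 + 5))**2 = (1/25)**2 = 1/625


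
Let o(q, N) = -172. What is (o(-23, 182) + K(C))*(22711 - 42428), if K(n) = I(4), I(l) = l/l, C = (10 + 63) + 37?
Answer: 3371607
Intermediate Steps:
C = 110 (C = 73 + 37 = 110)
I(l) = 1
K(n) = 1
(o(-23, 182) + K(C))*(22711 - 42428) = (-172 + 1)*(22711 - 42428) = -171*(-19717) = 3371607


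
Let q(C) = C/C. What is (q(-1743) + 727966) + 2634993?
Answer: 3362960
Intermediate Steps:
q(C) = 1
(q(-1743) + 727966) + 2634993 = (1 + 727966) + 2634993 = 727967 + 2634993 = 3362960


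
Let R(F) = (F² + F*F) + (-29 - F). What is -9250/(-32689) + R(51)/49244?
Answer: 23959233/61912966 ≈ 0.38698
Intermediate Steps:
R(F) = -29 - F + 2*F² (R(F) = (F² + F²) + (-29 - F) = 2*F² + (-29 - F) = -29 - F + 2*F²)
-9250/(-32689) + R(51)/49244 = -9250/(-32689) + (-29 - 1*51 + 2*51²)/49244 = -9250*(-1/32689) + (-29 - 51 + 2*2601)*(1/49244) = 9250/32689 + (-29 - 51 + 5202)*(1/49244) = 9250/32689 + 5122*(1/49244) = 9250/32689 + 197/1894 = 23959233/61912966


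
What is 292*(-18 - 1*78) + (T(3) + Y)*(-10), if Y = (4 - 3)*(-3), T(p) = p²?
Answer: -28092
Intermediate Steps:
Y = -3 (Y = 1*(-3) = -3)
292*(-18 - 1*78) + (T(3) + Y)*(-10) = 292*(-18 - 1*78) + (3² - 3)*(-10) = 292*(-18 - 78) + (9 - 3)*(-10) = 292*(-96) + 6*(-10) = -28032 - 60 = -28092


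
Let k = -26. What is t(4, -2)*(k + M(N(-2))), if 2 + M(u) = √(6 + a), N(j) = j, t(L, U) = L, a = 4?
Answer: -112 + 4*√10 ≈ -99.351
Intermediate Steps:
M(u) = -2 + √10 (M(u) = -2 + √(6 + 4) = -2 + √10)
t(4, -2)*(k + M(N(-2))) = 4*(-26 + (-2 + √10)) = 4*(-28 + √10) = -112 + 4*√10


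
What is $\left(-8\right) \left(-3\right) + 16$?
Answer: $40$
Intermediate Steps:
$\left(-8\right) \left(-3\right) + 16 = 24 + 16 = 40$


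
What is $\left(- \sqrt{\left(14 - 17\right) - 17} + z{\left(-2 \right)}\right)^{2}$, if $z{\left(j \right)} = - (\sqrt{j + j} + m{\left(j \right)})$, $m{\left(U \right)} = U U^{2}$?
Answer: $4 \left(-4 + i + i \sqrt{5}\right)^{2} \approx 22.111 - 103.55 i$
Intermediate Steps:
$m{\left(U \right)} = U^{3}$
$z{\left(j \right)} = - j^{3} - \sqrt{2} \sqrt{j}$ ($z{\left(j \right)} = - (\sqrt{j + j} + j^{3}) = - (\sqrt{2 j} + j^{3}) = - (\sqrt{2} \sqrt{j} + j^{3}) = - (j^{3} + \sqrt{2} \sqrt{j}) = - j^{3} - \sqrt{2} \sqrt{j}$)
$\left(- \sqrt{\left(14 - 17\right) - 17} + z{\left(-2 \right)}\right)^{2} = \left(- \sqrt{\left(14 - 17\right) - 17} - \left(-8 + \sqrt{2} \sqrt{-2}\right)\right)^{2} = \left(- \sqrt{\left(14 - 17\right) - 17} - \left(-8 + \sqrt{2} i \sqrt{2}\right)\right)^{2} = \left(- \sqrt{-3 - 17} + \left(8 - 2 i\right)\right)^{2} = \left(- \sqrt{-20} + \left(8 - 2 i\right)\right)^{2} = \left(- 2 i \sqrt{5} + \left(8 - 2 i\right)\right)^{2} = \left(8 - 2 i - 2 i \sqrt{5}\right)^{2}$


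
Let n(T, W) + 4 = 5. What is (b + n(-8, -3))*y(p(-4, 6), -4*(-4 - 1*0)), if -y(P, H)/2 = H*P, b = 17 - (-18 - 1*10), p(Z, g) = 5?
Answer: -7360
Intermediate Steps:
n(T, W) = 1 (n(T, W) = -4 + 5 = 1)
b = 45 (b = 17 - (-18 - 10) = 17 - 1*(-28) = 17 + 28 = 45)
y(P, H) = -2*H*P
(b + n(-8, -3))*y(p(-4, 6), -4*(-4 - 1*0)) = (45 + 1)*(-2*(-4*(-4 - 1*0))*5) = 46*(-2*(-4*(-4 + 0))*5) = 46*(-2*(-4*(-4))*5) = 46*(-2*16*5) = 46*(-160) = -7360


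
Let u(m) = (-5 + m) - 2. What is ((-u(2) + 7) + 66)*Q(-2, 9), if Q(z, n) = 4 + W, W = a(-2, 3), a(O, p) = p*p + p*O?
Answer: 546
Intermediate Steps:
a(O, p) = p² + O*p
W = 3 (W = 3*(-2 + 3) = 3*1 = 3)
u(m) = -7 + m
Q(z, n) = 7 (Q(z, n) = 4 + 3 = 7)
((-u(2) + 7) + 66)*Q(-2, 9) = ((-(-7 + 2) + 7) + 66)*7 = ((-1*(-5) + 7) + 66)*7 = ((5 + 7) + 66)*7 = (12 + 66)*7 = 78*7 = 546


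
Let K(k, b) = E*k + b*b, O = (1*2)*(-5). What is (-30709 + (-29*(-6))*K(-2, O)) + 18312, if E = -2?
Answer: 5699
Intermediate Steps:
O = -10 (O = 2*(-5) = -10)
K(k, b) = b² - 2*k (K(k, b) = -2*k + b*b = -2*k + b² = b² - 2*k)
(-30709 + (-29*(-6))*K(-2, O)) + 18312 = (-30709 + (-29*(-6))*((-10)² - 2*(-2))) + 18312 = (-30709 + 174*(100 + 4)) + 18312 = (-30709 + 174*104) + 18312 = (-30709 + 18096) + 18312 = -12613 + 18312 = 5699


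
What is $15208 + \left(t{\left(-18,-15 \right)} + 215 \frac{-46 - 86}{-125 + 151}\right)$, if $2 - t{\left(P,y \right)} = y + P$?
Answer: $\frac{183969}{13} \approx 14151.0$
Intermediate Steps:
$t{\left(P,y \right)} = 2 - P - y$ ($t{\left(P,y \right)} = 2 - \left(y + P\right) = 2 - \left(P + y\right) = 2 - P - y$)
$15208 + \left(t{\left(-18,-15 \right)} + 215 \frac{-46 - 86}{-125 + 151}\right) = 15208 + \left(\left(2 - -18 - -15\right) + 215 \frac{-46 - 86}{-125 + 151}\right) = 15208 + \left(\left(2 + 18 + 15\right) + 215 \left(- \frac{132}{26}\right)\right) = 15208 + \left(35 + 215 \left(\left(-132\right) \frac{1}{26}\right)\right) = 15208 + \left(35 + 215 \left(- \frac{66}{13}\right)\right) = 15208 + \left(35 - \frac{14190}{13}\right) = 15208 - \frac{13735}{13} = \frac{183969}{13}$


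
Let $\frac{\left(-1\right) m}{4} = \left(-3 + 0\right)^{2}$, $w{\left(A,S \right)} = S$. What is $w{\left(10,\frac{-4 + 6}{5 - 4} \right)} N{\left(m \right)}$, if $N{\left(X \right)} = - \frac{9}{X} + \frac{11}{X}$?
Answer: $- \frac{1}{9} \approx -0.11111$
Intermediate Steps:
$m = -36$ ($m = - 4 \left(-3 + 0\right)^{2} = - 4 \left(-3\right)^{2} = \left(-4\right) 9 = -36$)
$N{\left(X \right)} = \frac{2}{X}$
$w{\left(10,\frac{-4 + 6}{5 - 4} \right)} N{\left(m \right)} = \frac{-4 + 6}{5 - 4} \frac{2}{-36} = \frac{2}{1} \cdot 2 \left(- \frac{1}{36}\right) = 2 \cdot 1 \left(- \frac{1}{18}\right) = 2 \left(- \frac{1}{18}\right) = - \frac{1}{9}$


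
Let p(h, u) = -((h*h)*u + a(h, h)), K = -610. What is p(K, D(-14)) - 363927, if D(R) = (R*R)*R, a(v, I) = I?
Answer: 1020679083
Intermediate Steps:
D(R) = R**3 (D(R) = R**2*R = R**3)
p(h, u) = -h - u*h**2 (p(h, u) = -((h*h)*u + h) = -(h**2*u + h) = -(u*h**2 + h) = -(h + u*h**2) = -h - u*h**2)
p(K, D(-14)) - 363927 = -610*(-1 - 1*(-610)*(-14)**3) - 363927 = -610*(-1 - 1*(-610)*(-2744)) - 363927 = -610*(-1 - 1673840) - 363927 = -610*(-1673841) - 363927 = 1021043010 - 363927 = 1020679083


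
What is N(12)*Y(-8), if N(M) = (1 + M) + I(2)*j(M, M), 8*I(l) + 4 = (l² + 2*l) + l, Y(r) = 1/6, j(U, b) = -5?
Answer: 37/24 ≈ 1.5417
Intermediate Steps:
Y(r) = ⅙
I(l) = -½ + l²/8 + 3*l/8 (I(l) = -½ + ((l² + 2*l) + l)/8 = -½ + (l² + 3*l)/8 = -½ + (l²/8 + 3*l/8) = -½ + l²/8 + 3*l/8)
N(M) = -11/4 + M (N(M) = (1 + M) + (-½ + (⅛)*2² + (3/8)*2)*(-5) = (1 + M) + (-½ + (⅛)*4 + ¾)*(-5) = (1 + M) + (-½ + ½ + ¾)*(-5) = (1 + M) + (¾)*(-5) = (1 + M) - 15/4 = -11/4 + M)
N(12)*Y(-8) = (-11/4 + 12)*(⅙) = (37/4)*(⅙) = 37/24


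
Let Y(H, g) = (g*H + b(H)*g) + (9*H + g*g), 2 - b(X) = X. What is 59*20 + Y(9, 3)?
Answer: 1276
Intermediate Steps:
b(X) = 2 - X
Y(H, g) = g**2 + 9*H + H*g + g*(2 - H) (Y(H, g) = (g*H + (2 - H)*g) + (9*H + g*g) = (H*g + g*(2 - H)) + (9*H + g**2) = (H*g + g*(2 - H)) + (g**2 + 9*H) = g**2 + 9*H + H*g + g*(2 - H))
59*20 + Y(9, 3) = 59*20 + (3**2 + 2*3 + 9*9) = 1180 + (9 + 6 + 81) = 1180 + 96 = 1276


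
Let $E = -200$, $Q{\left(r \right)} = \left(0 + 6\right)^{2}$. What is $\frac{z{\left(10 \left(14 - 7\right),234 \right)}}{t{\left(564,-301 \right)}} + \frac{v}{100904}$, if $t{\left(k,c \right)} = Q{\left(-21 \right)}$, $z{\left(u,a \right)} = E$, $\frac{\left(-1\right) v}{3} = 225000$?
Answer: $- \frac{1390025}{113517} \approx -12.245$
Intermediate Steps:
$v = -675000$ ($v = \left(-3\right) 225000 = -675000$)
$Q{\left(r \right)} = 36$ ($Q{\left(r \right)} = 6^{2} = 36$)
$z{\left(u,a \right)} = -200$
$t{\left(k,c \right)} = 36$
$\frac{z{\left(10 \left(14 - 7\right),234 \right)}}{t{\left(564,-301 \right)}} + \frac{v}{100904} = - \frac{200}{36} - \frac{675000}{100904} = \left(-200\right) \frac{1}{36} - \frac{84375}{12613} = - \frac{50}{9} - \frac{84375}{12613} = - \frac{1390025}{113517}$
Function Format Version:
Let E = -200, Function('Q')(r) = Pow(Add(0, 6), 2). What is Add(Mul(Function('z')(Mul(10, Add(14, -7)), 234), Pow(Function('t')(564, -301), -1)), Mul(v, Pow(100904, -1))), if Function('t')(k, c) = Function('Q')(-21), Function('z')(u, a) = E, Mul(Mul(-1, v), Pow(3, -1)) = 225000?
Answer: Rational(-1390025, 113517) ≈ -12.245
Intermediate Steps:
v = -675000 (v = Mul(-3, 225000) = -675000)
Function('Q')(r) = 36 (Function('Q')(r) = Pow(6, 2) = 36)
Function('z')(u, a) = -200
Function('t')(k, c) = 36
Add(Mul(Function('z')(Mul(10, Add(14, -7)), 234), Pow(Function('t')(564, -301), -1)), Mul(v, Pow(100904, -1))) = Add(Mul(-200, Pow(36, -1)), Mul(-675000, Pow(100904, -1))) = Add(Mul(-200, Rational(1, 36)), Mul(-675000, Rational(1, 100904))) = Add(Rational(-50, 9), Rational(-84375, 12613)) = Rational(-1390025, 113517)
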